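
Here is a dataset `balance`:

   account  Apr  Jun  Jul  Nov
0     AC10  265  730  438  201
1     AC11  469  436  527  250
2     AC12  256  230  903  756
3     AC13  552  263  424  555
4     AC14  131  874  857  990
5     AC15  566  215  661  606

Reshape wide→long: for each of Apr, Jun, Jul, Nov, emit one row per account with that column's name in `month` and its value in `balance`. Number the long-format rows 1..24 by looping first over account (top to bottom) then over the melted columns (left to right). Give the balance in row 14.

24 rows total (6 × 4). Row 14: index ⌊(14-1)/4⌋ = 3 into account → AC13; (14-1) mod 4 = 1 into the melted columns → Jun.
So row 14 is (AC13, Jun, 263); balance = 263.

263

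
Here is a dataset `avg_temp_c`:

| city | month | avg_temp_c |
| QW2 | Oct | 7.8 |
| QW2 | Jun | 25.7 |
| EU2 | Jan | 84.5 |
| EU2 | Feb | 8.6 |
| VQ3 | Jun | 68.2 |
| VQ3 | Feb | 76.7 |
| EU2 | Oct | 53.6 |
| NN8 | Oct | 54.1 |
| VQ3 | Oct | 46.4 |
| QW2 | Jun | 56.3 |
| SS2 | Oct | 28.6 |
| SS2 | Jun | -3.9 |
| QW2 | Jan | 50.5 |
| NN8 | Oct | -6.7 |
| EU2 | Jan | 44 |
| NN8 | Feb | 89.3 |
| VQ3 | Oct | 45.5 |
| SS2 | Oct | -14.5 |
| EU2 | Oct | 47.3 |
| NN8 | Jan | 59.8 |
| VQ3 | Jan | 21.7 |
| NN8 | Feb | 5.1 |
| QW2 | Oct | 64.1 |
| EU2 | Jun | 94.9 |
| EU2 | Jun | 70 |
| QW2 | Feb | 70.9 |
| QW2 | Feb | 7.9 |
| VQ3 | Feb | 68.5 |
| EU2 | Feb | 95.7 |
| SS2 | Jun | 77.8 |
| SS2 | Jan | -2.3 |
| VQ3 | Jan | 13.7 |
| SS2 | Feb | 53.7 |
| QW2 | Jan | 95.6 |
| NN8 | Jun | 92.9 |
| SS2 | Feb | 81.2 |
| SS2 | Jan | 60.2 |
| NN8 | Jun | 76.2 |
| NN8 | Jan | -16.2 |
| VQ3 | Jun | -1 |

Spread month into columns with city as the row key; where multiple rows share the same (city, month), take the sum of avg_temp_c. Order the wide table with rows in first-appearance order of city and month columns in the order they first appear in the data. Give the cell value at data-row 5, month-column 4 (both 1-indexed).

134.9

With rows in first-appearance order of city, row 5 is city=SS2. month columns in first-appearance order: Oct, Jun, Jan, Feb; column 4 is Feb.
Long rows with city=SS2, month=Feb: 53.7 + 81.2 = 134.9.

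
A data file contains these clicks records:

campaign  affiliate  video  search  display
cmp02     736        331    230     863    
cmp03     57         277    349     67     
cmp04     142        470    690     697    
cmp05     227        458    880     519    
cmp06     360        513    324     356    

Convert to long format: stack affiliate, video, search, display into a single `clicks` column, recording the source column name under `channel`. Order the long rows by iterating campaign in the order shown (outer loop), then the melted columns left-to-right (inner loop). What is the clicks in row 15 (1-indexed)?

880

20 rows total (5 × 4). Row 15: index ⌊(15-1)/4⌋ = 3 into campaign → cmp05; (15-1) mod 4 = 2 into the melted columns → search.
So row 15 is (cmp05, search, 880); clicks = 880.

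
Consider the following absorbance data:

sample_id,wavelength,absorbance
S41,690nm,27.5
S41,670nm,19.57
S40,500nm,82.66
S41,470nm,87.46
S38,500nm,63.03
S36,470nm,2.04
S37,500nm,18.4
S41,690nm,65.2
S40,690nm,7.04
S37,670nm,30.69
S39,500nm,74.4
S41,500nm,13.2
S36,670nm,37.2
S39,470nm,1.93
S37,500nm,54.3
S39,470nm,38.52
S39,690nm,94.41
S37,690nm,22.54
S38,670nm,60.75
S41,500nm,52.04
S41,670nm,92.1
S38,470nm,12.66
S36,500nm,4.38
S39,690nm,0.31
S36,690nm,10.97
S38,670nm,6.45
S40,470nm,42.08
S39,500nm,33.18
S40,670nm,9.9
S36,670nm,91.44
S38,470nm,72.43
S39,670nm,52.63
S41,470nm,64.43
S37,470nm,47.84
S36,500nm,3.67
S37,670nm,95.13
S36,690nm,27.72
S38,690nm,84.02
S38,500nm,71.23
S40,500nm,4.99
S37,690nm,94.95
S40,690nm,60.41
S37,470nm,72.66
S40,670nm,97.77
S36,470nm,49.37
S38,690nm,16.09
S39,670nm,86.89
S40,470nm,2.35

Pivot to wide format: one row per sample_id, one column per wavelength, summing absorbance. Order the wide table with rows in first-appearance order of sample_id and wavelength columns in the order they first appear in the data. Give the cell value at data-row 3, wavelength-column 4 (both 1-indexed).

85.09

With rows in first-appearance order of sample_id, row 3 is sample_id=S38. wavelength columns in first-appearance order: 690nm, 670nm, 500nm, 470nm; column 4 is 470nm.
Long rows with sample_id=S38, wavelength=470nm: 12.66 + 72.43 = 85.09.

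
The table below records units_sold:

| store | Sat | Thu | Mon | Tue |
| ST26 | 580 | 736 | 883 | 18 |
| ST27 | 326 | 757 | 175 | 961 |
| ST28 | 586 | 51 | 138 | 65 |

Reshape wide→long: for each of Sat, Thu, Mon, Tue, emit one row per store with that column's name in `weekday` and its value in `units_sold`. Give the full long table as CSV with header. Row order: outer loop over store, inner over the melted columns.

store,weekday,units_sold
ST26,Sat,580
ST26,Thu,736
ST26,Mon,883
ST26,Tue,18
ST27,Sat,326
ST27,Thu,757
ST27,Mon,175
ST27,Tue,961
ST28,Sat,586
ST28,Thu,51
ST28,Mon,138
ST28,Tue,65

Each (store, column) pair becomes one row: 3 × 4 = 12 rows.
For example, (ST26, Sat) → units_sold=580.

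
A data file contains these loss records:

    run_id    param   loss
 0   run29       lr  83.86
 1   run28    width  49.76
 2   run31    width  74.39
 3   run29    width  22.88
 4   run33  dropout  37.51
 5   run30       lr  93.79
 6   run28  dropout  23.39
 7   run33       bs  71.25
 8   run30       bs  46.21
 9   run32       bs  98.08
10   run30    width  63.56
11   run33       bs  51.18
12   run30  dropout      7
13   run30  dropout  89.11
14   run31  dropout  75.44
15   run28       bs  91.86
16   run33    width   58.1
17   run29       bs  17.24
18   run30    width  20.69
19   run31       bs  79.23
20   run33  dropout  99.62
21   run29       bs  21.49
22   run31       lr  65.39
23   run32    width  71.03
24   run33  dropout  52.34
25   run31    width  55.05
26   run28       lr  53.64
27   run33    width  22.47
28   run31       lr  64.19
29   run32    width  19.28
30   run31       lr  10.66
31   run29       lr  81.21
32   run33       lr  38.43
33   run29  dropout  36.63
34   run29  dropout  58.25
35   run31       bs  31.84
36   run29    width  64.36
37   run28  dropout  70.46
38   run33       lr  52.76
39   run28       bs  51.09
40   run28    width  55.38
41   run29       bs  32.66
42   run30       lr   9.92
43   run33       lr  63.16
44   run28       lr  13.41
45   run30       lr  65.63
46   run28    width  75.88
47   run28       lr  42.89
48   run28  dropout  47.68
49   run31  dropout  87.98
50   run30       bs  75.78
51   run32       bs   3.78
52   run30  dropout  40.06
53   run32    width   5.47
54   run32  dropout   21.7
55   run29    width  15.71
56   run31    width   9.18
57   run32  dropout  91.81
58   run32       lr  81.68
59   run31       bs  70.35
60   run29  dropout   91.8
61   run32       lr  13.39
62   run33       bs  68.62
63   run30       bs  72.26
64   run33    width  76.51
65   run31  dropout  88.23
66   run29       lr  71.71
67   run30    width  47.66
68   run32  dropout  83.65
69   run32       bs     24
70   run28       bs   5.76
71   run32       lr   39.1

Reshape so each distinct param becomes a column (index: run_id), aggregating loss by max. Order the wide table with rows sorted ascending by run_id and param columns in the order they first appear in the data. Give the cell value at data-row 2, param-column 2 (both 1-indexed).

64.36

With rows sorted ascending by run_id, row 2 is run_id=run29. param columns in first-appearance order: lr, width, dropout, bs; column 2 is width.
Long rows with run_id=run29, param=width: max(22.88, 64.36, 15.71) = 64.36.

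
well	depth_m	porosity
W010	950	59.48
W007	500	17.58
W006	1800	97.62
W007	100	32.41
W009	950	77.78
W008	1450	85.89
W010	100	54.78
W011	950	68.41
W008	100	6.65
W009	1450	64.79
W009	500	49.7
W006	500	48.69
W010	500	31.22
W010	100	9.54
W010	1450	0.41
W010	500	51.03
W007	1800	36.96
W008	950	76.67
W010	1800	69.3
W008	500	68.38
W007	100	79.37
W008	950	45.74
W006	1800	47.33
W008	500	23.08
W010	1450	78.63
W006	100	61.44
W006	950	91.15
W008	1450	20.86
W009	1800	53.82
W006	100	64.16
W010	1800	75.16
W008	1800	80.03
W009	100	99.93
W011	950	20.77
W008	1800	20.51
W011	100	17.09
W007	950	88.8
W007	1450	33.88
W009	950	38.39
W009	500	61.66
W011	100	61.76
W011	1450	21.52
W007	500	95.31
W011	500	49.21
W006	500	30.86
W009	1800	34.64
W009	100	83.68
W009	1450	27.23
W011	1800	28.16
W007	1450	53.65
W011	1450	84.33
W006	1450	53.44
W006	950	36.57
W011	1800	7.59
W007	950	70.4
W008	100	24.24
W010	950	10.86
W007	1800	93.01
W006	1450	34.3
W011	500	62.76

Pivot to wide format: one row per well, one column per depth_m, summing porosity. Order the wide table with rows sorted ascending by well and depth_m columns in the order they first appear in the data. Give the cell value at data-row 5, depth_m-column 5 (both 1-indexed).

79.04

With rows sorted ascending by well, row 5 is well=W010. depth_m columns in first-appearance order: 950, 500, 1800, 100, 1450; column 5 is 1450.
Long rows with well=W010, depth_m=1450: 0.41 + 78.63 = 79.04.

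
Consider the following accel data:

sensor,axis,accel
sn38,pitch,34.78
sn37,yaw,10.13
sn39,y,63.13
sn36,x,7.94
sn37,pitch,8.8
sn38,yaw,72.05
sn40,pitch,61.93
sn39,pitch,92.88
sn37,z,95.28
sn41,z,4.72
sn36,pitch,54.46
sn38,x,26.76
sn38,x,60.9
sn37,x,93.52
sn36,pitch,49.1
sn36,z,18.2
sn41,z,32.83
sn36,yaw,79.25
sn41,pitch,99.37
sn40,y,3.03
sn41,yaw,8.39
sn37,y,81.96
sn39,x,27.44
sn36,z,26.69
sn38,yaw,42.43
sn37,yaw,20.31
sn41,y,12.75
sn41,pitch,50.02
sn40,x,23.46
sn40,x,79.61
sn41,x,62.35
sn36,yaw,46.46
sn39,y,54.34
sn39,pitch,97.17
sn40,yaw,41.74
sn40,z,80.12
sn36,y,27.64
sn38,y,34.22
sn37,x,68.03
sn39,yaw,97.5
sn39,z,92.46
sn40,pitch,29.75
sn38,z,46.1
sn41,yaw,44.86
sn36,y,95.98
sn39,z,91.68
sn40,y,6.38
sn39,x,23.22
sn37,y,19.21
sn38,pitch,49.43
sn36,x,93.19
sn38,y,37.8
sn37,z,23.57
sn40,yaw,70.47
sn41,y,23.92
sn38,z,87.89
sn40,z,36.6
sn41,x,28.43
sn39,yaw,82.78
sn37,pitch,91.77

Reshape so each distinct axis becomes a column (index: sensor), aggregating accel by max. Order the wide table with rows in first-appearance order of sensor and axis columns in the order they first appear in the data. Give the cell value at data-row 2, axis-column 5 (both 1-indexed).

95.28

With rows in first-appearance order of sensor, row 2 is sensor=sn37. axis columns in first-appearance order: pitch, yaw, y, x, z; column 5 is z.
Long rows with sensor=sn37, axis=z: max(95.28, 23.57) = 95.28.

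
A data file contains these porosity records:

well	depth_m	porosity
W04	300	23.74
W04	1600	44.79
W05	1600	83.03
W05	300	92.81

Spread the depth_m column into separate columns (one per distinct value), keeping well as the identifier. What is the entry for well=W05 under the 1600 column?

Wide layout: rows indexed by well, columns are the 2 distinct depth_m values (300, 1600).
Cell (well=W05, depth_m=1600) draws from the long row where well=W05 and depth_m=1600, which has porosity=83.03.

83.03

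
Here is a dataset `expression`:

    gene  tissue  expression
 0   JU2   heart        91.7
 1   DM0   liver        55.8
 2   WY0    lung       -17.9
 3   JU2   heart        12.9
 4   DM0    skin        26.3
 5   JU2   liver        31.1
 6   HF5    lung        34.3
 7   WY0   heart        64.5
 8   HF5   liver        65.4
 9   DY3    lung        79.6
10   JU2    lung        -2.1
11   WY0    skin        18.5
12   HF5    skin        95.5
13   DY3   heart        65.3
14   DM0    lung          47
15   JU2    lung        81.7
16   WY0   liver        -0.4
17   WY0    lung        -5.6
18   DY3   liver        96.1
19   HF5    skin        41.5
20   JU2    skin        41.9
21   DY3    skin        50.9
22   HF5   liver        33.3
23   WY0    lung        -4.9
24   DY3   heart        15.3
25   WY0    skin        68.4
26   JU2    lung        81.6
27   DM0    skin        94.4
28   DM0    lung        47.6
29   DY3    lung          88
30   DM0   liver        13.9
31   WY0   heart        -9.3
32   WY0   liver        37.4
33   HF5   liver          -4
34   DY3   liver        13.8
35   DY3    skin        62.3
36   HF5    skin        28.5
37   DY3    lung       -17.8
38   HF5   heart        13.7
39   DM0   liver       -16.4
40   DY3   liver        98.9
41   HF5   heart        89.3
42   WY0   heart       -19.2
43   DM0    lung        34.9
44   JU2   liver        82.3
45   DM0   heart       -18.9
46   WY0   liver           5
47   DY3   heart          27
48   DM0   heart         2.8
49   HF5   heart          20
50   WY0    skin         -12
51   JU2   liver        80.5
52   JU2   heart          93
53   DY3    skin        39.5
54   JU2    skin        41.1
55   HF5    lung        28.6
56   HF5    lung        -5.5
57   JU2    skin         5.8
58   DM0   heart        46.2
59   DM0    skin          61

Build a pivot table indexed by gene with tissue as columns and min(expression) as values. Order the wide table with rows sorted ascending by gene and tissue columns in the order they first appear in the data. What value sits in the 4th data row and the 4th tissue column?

With rows sorted ascending by gene, row 4 is gene=JU2. tissue columns in first-appearance order: heart, liver, lung, skin; column 4 is skin.
Long rows with gene=JU2, tissue=skin: min(41.9, 41.1, 5.8) = 5.8.

5.8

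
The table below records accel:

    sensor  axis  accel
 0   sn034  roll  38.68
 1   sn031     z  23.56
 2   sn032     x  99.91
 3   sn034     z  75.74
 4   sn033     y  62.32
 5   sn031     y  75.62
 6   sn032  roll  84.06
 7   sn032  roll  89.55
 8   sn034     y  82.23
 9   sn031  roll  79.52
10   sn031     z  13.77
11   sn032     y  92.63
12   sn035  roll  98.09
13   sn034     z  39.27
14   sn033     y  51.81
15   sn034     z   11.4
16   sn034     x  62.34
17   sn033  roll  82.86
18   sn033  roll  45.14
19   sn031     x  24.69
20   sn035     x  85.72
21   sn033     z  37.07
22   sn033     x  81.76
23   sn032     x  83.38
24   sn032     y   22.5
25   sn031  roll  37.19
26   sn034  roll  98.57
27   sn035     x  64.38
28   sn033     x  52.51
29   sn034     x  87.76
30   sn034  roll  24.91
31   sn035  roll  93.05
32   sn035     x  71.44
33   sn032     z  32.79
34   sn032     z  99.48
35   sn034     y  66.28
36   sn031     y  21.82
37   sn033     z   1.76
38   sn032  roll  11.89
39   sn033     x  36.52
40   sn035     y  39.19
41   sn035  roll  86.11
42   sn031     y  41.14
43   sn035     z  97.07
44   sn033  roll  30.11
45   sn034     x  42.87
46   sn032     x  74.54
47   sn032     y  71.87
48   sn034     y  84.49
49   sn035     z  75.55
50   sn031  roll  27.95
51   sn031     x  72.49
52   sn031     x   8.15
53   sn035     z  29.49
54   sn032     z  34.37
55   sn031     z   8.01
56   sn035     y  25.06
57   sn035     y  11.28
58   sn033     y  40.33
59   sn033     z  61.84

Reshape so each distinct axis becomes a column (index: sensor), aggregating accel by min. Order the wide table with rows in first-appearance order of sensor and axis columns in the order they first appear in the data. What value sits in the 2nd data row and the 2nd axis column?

With rows in first-appearance order of sensor, row 2 is sensor=sn031. axis columns in first-appearance order: roll, z, x, y; column 2 is z.
Long rows with sensor=sn031, axis=z: min(23.56, 13.77, 8.01) = 8.01.

8.01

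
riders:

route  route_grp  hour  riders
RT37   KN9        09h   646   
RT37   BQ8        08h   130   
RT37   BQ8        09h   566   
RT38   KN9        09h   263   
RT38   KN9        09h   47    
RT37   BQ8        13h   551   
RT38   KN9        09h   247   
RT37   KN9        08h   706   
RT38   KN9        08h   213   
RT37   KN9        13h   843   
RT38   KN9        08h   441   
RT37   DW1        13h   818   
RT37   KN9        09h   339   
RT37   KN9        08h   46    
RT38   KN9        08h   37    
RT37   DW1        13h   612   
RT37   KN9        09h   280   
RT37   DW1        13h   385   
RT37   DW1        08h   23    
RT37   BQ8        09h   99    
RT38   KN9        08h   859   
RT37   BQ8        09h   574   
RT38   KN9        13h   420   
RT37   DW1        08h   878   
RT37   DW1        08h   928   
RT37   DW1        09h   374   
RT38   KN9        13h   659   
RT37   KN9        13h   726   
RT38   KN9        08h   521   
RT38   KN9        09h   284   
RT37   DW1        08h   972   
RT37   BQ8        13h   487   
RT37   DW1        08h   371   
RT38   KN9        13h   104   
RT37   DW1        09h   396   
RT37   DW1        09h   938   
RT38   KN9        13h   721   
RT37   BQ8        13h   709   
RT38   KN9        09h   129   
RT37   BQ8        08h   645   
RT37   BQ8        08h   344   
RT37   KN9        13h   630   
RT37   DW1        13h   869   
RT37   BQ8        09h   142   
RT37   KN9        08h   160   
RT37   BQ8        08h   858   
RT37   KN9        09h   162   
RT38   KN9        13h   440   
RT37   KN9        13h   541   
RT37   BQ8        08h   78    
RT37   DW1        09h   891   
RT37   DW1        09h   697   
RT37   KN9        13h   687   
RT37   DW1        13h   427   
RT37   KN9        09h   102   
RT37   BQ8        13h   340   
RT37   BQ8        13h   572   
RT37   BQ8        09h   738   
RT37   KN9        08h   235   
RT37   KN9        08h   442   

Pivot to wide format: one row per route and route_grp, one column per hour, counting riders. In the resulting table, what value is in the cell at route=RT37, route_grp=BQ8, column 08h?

Rows with route=RT37, route_grp=BQ8 and hour=08h: riders values are 130, 645, 344, 858, 78.
5 rows match — count = 5.

5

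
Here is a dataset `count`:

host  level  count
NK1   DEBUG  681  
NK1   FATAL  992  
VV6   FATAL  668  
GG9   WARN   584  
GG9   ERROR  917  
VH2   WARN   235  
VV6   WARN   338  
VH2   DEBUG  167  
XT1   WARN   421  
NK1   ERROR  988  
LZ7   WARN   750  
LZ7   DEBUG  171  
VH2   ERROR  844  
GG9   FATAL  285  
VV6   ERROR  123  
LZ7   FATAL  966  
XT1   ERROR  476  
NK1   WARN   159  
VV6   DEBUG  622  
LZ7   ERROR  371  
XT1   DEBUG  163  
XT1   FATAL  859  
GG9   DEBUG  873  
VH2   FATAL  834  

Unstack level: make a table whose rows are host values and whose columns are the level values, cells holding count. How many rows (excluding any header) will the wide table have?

6 distinct host values → 6 rows.

6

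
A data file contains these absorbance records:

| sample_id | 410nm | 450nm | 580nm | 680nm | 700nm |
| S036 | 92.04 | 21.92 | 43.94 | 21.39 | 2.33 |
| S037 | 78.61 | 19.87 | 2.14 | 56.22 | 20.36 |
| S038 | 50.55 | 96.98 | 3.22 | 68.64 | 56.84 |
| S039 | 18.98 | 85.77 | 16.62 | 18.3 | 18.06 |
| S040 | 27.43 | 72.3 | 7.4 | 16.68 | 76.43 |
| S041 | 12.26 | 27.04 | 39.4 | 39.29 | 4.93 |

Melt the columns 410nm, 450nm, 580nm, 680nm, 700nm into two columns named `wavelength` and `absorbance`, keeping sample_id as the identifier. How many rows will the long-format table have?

6 sample_id values × 5 melted columns = 30 rows.

30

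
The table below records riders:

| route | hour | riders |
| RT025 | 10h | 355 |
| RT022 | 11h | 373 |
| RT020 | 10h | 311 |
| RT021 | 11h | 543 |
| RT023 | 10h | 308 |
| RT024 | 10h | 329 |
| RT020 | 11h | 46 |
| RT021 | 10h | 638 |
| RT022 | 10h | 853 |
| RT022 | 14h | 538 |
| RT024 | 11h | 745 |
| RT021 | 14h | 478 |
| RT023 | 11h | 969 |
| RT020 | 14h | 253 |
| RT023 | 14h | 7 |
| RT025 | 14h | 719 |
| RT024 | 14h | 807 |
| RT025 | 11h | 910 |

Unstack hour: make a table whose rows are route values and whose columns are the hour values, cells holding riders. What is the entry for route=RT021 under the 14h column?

478

Wide layout: rows indexed by route, columns are the 3 distinct hour values (10h, 11h, 14h).
Cell (route=RT021, hour=14h) draws from the long row where route=RT021 and hour=14h, which has riders=478.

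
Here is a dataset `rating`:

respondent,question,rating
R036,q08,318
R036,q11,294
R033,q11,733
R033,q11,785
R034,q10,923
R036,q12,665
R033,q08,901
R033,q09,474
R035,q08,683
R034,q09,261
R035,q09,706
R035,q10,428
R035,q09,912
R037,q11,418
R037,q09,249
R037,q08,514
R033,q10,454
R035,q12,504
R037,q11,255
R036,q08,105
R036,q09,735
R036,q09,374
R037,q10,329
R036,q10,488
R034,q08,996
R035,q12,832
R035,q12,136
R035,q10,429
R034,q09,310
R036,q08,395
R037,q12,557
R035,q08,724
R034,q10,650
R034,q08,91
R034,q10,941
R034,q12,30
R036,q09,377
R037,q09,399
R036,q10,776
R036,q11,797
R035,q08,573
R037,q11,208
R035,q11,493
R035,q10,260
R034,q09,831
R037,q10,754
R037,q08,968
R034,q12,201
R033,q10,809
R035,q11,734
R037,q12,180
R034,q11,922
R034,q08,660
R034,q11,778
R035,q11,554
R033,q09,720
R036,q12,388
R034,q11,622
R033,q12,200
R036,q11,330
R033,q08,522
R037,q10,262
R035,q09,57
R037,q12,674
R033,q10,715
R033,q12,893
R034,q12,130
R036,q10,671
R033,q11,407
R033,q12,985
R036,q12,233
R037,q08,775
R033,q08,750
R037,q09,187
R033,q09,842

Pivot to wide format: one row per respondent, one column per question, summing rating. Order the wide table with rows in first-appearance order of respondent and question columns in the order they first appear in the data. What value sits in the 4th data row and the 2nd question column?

With rows in first-appearance order of respondent, row 4 is respondent=R035. question columns in first-appearance order: q08, q11, q10, q12, q09; column 2 is q11.
Long rows with respondent=R035, question=q11: 493 + 734 + 554 = 1781.

1781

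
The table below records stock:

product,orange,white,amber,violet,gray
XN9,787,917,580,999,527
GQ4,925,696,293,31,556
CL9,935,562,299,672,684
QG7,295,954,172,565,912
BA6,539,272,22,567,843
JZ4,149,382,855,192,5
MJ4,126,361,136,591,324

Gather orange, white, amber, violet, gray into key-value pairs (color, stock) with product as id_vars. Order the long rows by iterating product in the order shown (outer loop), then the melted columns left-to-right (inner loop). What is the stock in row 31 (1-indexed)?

35 rows total (7 × 5). Row 31: index ⌊(31-1)/5⌋ = 6 into product → MJ4; (31-1) mod 5 = 0 into the melted columns → orange.
So row 31 is (MJ4, orange, 126); stock = 126.

126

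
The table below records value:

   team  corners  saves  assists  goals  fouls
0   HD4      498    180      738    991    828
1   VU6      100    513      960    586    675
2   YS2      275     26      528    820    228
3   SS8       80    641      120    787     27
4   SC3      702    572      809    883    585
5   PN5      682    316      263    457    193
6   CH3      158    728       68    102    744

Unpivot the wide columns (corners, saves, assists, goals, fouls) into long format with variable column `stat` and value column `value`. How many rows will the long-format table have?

7 team values × 5 melted columns = 35 rows.

35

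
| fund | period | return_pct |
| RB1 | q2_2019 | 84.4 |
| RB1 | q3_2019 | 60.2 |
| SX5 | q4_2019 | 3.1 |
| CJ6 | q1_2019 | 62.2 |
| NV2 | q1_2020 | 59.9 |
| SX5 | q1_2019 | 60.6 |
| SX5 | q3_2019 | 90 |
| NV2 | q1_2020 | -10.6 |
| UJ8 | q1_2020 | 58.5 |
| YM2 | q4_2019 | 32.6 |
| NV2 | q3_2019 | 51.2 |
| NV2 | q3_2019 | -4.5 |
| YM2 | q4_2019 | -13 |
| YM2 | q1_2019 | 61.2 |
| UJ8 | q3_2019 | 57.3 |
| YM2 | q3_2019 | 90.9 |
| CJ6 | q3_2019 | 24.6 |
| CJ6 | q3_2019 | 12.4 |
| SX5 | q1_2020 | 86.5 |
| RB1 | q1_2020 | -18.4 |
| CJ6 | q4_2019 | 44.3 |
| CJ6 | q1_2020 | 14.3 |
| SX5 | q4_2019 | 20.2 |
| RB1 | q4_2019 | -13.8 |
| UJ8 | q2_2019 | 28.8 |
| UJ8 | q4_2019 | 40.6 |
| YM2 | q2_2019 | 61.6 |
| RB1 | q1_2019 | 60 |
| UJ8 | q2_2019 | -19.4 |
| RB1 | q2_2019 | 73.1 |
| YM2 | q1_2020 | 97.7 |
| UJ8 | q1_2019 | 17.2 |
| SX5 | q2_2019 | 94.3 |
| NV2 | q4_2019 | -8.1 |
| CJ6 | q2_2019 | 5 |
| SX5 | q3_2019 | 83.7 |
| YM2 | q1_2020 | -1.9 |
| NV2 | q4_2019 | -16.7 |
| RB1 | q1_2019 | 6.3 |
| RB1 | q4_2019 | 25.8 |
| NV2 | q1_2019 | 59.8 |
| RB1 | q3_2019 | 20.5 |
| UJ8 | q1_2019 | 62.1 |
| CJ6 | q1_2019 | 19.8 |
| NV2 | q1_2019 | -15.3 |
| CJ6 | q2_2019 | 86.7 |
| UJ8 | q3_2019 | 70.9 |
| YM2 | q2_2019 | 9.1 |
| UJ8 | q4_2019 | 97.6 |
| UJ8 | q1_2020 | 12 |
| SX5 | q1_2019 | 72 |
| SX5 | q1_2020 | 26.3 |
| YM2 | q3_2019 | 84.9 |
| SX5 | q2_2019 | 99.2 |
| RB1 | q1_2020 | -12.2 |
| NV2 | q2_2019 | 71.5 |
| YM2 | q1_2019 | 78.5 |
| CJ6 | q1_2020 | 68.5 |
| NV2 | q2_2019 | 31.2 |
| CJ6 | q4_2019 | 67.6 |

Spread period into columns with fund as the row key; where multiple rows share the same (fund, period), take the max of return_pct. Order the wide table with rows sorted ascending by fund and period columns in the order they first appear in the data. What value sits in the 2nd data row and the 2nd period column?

51.2

With rows sorted ascending by fund, row 2 is fund=NV2. period columns in first-appearance order: q2_2019, q3_2019, q4_2019, q1_2019, q1_2020; column 2 is q3_2019.
Long rows with fund=NV2, period=q3_2019: max(51.2, -4.5) = 51.2.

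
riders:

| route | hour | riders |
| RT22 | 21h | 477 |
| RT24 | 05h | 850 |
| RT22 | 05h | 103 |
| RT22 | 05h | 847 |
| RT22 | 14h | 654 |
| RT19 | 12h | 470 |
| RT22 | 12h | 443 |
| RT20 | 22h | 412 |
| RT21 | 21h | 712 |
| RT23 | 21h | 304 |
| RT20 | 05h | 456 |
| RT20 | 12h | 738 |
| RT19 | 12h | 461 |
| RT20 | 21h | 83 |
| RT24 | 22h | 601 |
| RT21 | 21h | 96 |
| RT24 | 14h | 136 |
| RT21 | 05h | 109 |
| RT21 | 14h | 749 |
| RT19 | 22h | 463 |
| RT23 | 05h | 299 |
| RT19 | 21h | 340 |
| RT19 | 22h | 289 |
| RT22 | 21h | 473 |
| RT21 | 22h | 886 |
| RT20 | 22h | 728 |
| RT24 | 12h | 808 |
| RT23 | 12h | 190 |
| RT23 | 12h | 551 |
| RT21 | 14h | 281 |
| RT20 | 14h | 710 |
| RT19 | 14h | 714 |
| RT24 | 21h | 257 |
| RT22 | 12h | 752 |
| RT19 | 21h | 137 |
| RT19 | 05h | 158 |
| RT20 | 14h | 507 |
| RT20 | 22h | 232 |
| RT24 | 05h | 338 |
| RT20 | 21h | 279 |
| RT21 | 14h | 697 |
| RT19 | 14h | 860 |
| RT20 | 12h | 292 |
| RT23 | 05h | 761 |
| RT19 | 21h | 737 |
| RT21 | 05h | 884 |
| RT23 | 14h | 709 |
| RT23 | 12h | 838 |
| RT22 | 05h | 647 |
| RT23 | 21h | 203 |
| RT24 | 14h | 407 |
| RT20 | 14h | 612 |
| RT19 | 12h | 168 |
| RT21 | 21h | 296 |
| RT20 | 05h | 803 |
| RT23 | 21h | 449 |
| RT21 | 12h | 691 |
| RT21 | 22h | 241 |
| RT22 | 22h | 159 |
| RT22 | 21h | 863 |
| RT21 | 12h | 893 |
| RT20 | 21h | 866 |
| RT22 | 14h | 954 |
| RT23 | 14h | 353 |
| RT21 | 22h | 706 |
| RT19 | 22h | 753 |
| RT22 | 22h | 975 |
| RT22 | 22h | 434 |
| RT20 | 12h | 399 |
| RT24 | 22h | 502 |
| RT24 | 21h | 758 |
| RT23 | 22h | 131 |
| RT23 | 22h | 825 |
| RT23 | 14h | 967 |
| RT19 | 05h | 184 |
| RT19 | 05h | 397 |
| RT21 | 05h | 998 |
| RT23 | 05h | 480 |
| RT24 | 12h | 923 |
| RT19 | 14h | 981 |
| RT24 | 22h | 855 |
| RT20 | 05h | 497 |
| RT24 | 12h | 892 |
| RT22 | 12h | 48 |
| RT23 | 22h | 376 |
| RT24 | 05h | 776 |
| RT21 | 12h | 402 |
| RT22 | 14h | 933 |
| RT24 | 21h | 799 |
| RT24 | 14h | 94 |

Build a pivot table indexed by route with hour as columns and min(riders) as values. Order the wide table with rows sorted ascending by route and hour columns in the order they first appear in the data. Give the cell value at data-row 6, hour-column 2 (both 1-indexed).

With rows sorted ascending by route, row 6 is route=RT24. hour columns in first-appearance order: 21h, 05h, 14h, 12h, 22h; column 2 is 05h.
Long rows with route=RT24, hour=05h: min(850, 338, 776) = 338.

338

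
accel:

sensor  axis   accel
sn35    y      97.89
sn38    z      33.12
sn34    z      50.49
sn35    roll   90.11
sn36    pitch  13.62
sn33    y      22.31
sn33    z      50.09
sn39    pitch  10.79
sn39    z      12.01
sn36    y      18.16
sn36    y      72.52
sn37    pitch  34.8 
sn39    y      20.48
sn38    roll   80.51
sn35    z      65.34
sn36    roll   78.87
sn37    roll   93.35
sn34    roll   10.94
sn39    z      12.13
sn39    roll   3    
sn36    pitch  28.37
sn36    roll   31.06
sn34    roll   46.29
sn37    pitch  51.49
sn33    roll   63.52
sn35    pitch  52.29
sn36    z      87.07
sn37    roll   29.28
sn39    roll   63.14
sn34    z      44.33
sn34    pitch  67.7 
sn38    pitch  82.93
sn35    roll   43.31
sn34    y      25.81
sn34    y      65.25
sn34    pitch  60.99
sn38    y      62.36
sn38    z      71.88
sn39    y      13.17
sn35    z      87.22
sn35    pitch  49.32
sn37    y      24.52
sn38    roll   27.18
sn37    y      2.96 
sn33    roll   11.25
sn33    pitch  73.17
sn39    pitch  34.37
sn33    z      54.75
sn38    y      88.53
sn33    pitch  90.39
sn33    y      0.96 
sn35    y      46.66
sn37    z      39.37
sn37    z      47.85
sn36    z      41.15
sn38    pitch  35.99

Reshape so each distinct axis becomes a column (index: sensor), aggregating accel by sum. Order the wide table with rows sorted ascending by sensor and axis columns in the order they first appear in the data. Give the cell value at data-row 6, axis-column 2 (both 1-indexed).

105

With rows sorted ascending by sensor, row 6 is sensor=sn38. axis columns in first-appearance order: y, z, roll, pitch; column 2 is z.
Long rows with sensor=sn38, axis=z: 33.12 + 71.88 = 105.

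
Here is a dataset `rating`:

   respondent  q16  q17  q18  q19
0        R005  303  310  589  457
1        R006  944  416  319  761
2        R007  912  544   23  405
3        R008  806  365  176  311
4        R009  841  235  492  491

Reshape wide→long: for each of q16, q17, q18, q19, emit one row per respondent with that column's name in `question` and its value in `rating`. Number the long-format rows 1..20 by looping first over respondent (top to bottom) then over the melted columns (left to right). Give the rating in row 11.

23

20 rows total (5 × 4). Row 11: index ⌊(11-1)/4⌋ = 2 into respondent → R007; (11-1) mod 4 = 2 into the melted columns → q18.
So row 11 is (R007, q18, 23); rating = 23.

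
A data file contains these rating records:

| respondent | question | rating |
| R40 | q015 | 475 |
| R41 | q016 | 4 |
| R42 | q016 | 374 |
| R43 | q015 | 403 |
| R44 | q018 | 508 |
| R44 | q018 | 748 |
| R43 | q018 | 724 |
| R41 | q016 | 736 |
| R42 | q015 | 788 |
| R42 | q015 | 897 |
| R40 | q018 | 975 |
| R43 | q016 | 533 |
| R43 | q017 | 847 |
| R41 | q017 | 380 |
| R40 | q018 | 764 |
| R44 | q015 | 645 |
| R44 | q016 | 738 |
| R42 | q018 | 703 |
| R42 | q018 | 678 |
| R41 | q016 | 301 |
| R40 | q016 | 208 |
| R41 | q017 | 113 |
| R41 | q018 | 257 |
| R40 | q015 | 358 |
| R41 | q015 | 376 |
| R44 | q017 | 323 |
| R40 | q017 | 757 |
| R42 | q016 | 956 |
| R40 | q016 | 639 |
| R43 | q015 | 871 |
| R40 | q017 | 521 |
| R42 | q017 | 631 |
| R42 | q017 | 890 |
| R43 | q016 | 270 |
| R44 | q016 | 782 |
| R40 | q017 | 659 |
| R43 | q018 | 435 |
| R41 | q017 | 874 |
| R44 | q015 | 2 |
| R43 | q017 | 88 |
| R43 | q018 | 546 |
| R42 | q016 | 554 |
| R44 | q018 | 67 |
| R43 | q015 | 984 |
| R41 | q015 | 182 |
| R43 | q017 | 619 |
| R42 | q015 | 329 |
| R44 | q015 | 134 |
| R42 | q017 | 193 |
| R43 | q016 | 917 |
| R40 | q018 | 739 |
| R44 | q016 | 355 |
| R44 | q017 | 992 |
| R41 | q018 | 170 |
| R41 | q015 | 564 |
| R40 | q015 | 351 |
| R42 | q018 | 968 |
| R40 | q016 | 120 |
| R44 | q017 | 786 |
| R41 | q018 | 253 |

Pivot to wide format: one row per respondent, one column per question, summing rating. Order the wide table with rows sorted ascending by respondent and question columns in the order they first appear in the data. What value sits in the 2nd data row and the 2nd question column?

1041

With rows sorted ascending by respondent, row 2 is respondent=R41. question columns in first-appearance order: q015, q016, q018, q017; column 2 is q016.
Long rows with respondent=R41, question=q016: 4 + 736 + 301 = 1041.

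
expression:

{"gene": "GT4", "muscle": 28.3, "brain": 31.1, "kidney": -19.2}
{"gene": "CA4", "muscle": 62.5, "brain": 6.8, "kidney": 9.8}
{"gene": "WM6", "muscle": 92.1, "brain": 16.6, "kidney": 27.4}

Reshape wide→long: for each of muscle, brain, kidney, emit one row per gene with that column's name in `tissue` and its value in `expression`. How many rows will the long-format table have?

9

3 gene values × 3 melted columns = 9 rows.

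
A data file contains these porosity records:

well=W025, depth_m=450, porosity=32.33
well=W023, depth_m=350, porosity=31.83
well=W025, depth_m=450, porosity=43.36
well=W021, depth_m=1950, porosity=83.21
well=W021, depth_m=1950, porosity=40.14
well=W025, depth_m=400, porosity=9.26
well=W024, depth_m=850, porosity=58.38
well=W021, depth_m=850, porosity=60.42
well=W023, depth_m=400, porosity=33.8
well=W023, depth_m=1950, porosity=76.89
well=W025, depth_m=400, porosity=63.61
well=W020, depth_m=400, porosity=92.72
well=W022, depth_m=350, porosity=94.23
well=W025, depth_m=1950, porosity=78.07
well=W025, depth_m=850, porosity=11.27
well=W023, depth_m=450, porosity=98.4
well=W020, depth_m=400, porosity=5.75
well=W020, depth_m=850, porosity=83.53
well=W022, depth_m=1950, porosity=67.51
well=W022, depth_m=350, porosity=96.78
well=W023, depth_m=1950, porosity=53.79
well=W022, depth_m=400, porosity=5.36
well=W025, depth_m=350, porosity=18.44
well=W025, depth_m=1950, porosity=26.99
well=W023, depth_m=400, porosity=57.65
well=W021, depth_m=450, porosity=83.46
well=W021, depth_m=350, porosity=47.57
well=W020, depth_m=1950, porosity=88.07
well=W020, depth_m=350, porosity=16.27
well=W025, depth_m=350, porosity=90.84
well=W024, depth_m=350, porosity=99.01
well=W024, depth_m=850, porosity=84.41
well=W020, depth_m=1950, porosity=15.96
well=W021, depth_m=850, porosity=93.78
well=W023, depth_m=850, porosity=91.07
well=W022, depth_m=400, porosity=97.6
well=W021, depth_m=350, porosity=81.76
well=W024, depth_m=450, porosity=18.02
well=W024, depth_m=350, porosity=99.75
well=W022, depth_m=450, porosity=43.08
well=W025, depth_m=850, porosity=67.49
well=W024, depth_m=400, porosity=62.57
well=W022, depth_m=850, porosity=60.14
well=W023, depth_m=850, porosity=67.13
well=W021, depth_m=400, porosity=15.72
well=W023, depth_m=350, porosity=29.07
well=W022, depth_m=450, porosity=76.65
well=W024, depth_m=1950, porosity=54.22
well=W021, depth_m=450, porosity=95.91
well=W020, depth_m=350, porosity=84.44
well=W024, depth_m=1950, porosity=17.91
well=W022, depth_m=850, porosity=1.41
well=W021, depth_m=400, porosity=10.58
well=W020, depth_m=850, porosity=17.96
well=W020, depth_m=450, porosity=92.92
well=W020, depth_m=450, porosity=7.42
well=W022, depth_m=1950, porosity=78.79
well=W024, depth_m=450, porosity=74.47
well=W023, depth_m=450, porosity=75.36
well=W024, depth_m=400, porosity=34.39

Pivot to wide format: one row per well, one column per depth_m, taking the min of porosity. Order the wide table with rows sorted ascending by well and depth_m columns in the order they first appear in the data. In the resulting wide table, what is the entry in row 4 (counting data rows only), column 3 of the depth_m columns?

53.79

With rows sorted ascending by well, row 4 is well=W023. depth_m columns in first-appearance order: 450, 350, 1950, 400, 850; column 3 is 1950.
Long rows with well=W023, depth_m=1950: min(76.89, 53.79) = 53.79.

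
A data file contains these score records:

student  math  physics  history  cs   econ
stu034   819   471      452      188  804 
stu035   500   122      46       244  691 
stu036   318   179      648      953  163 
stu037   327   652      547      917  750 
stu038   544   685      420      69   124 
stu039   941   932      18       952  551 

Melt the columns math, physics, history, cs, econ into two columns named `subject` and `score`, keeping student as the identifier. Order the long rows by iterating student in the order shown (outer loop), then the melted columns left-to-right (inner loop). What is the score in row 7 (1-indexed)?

122

30 rows total (6 × 5). Row 7: index ⌊(7-1)/5⌋ = 1 into student → stu035; (7-1) mod 5 = 1 into the melted columns → physics.
So row 7 is (stu035, physics, 122); score = 122.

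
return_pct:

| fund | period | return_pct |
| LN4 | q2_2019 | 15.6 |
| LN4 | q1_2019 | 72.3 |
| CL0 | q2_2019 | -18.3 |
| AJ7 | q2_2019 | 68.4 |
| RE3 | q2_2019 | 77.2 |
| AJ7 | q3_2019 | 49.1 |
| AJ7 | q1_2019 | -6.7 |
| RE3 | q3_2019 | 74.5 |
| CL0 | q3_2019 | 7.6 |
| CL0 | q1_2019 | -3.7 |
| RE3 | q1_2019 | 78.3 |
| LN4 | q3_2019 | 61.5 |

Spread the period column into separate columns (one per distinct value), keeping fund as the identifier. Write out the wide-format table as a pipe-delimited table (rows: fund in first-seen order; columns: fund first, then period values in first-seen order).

Columns: fund plus the 3 distinct period values (q2_2019, q1_2019, q3_2019).
For example, row LN4 column q2_2019 takes return_pct=15.6 from the long row (LN4, q2_2019).

| fund | q2_2019 | q1_2019 | q3_2019 |
| LN4 | 15.6 | 72.3 | 61.5 |
| CL0 | -18.3 | -3.7 | 7.6 |
| AJ7 | 68.4 | -6.7 | 49.1 |
| RE3 | 77.2 | 78.3 | 74.5 |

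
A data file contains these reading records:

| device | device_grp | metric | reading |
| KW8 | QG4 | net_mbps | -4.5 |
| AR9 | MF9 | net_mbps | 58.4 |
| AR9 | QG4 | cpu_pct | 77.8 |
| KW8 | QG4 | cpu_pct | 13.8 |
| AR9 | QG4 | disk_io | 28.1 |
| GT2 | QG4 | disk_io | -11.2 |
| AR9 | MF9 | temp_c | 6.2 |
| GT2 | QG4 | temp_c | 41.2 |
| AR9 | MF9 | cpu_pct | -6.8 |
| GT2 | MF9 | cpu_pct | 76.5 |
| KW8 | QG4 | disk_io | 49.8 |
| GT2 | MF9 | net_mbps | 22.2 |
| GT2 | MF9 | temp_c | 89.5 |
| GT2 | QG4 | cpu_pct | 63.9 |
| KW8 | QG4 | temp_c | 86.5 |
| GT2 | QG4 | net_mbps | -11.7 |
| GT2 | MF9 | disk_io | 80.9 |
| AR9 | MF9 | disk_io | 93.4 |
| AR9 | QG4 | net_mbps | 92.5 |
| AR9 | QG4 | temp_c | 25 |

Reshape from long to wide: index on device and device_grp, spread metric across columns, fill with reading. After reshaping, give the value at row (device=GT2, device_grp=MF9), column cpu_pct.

Wide layout: rows indexed by device and device_grp, columns are the 4 distinct metric values (net_mbps, cpu_pct, disk_io, temp_c).
Cell (device=GT2, device_grp=MF9, metric=cpu_pct) draws from the long row where device=GT2, device_grp=MF9 and metric=cpu_pct, which has reading=76.5.

76.5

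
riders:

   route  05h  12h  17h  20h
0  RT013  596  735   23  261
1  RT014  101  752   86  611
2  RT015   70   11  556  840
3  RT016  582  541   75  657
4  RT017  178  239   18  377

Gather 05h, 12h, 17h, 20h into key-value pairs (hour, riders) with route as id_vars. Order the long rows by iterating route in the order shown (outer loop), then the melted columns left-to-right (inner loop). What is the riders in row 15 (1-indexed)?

75

20 rows total (5 × 4). Row 15: index ⌊(15-1)/4⌋ = 3 into route → RT016; (15-1) mod 4 = 2 into the melted columns → 17h.
So row 15 is (RT016, 17h, 75); riders = 75.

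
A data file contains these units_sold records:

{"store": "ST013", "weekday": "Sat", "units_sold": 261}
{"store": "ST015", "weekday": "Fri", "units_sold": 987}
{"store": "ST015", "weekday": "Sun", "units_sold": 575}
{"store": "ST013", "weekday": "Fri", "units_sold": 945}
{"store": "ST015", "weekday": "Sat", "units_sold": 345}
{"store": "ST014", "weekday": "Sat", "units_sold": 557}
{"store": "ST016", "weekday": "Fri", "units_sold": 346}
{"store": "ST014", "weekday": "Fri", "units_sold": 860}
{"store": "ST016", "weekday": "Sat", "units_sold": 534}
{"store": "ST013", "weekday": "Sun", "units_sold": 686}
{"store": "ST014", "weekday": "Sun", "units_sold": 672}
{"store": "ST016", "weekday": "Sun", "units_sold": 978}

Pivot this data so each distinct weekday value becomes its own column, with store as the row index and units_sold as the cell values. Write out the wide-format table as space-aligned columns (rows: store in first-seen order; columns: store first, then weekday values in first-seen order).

store  Sat  Fri  Sun
ST013  261  945  686
ST015  345  987  575
ST014  557  860  672
ST016  534  346  978

Columns: store plus the 3 distinct weekday values (Sat, Fri, Sun).
For example, row ST013 column Sat takes units_sold=261 from the long row (ST013, Sat).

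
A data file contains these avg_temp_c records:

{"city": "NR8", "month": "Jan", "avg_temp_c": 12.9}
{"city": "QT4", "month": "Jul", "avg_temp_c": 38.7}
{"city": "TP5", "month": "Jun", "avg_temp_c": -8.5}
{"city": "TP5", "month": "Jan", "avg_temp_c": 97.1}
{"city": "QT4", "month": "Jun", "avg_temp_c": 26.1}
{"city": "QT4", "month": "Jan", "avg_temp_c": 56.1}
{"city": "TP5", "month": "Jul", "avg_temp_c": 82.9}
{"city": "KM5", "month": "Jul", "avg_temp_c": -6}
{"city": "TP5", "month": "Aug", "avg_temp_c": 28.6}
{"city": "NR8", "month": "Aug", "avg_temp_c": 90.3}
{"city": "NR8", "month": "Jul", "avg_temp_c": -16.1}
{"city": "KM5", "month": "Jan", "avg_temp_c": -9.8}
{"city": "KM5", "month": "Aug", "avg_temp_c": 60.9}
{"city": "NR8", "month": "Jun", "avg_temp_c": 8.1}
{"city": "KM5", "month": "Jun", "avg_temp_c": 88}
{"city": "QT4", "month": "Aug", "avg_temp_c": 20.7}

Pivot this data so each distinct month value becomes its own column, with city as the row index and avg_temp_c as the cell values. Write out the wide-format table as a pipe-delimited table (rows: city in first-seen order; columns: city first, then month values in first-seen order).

Columns: city plus the 4 distinct month values (Jan, Jul, Jun, Aug).
For example, row NR8 column Jan takes avg_temp_c=12.9 from the long row (NR8, Jan).

| city | Jan | Jul | Jun | Aug |
| NR8 | 12.9 | -16.1 | 8.1 | 90.3 |
| QT4 | 56.1 | 38.7 | 26.1 | 20.7 |
| TP5 | 97.1 | 82.9 | -8.5 | 28.6 |
| KM5 | -9.8 | -6 | 88 | 60.9 |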